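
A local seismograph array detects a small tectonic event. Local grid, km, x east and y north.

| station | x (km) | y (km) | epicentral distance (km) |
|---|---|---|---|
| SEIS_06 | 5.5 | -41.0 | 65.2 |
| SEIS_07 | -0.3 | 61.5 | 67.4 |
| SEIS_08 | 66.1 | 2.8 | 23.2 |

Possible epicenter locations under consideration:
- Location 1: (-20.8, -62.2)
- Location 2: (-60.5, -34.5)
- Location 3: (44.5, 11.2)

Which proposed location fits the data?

For each candidate, compare |candidate − station| to the reported distance:
Location 1: residuals SEIS_06 31.4, SEIS_07 58.0, SEIS_08 85.3 → max 85.3 km
Location 2: residuals SEIS_06 1.1, SEIS_07 45.9, SEIS_08 108.8 → max 108.8 km
Location 3: residuals SEIS_06 0.0, SEIS_07 0.0, SEIS_08 0.0 → max 0.0 km
Only Location 3 has all residuals ≈ 0.

Location 3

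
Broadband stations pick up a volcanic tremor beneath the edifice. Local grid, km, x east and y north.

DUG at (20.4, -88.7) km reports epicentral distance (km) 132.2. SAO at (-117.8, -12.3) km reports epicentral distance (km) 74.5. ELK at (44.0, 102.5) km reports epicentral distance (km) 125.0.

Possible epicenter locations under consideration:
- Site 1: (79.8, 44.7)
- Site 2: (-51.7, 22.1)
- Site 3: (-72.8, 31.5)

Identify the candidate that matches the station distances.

Site 2

For each candidate, compare |candidate − station| to the reported distance:
Site 1: residuals DUG 13.8, SAO 131.2, ELK 57.0 → max 131.2 km
Site 2: residuals DUG 0.0, SAO 0.0, ELK 0.0 → max 0.0 km
Site 3: residuals DUG 19.9, SAO 11.7, ELK 11.7 → max 19.9 km
Only Site 2 has all residuals ≈ 0.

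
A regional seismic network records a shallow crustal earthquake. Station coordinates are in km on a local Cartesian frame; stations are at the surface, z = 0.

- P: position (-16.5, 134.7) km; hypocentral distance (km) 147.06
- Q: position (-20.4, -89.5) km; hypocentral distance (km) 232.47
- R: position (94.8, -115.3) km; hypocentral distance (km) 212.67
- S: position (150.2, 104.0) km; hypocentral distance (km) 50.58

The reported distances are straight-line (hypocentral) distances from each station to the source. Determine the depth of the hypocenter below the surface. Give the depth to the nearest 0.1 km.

38.2 km

Each station gives a sphere (x−x_i)² + (y−y_i)² + z² = d_i² (stations at z=0).
Subtracting the P sphere from Q and R: z² cancels, leaving linear equations in x and y:
-7.8 x − 448.4 y = -42405.59
222.6 x − 500.0 y = -19737.10
Solving: x ≈ 119.103, y ≈ 92.499 km (keep extra digits for the depth step; rounded: 119.1, 92.5).
Then from the P sphere: z² = 147.06² − (x + 16.5)² − (y − 134.7)² with x = 119.103, y = 92.499, so z ≈ 38.178 ≈ 38.2 km.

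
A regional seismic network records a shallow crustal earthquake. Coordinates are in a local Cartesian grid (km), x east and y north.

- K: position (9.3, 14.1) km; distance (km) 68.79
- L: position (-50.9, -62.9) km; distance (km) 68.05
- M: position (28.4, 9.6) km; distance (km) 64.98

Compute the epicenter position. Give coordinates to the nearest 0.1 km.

16.6 km east, -54.3 km north

Circle about each station: (x − 9.3)² + (y − 14.1)² = 68.79²; (x + 50.9)² + (y + 62.9)² = 68.05²; (x − 28.4)² + (y − 9.6)² = 64.98².
Subtracting pairs of circle equations eliminates x²+y² and gives linear equations (the radical axes):
-120.4 x − 154.0 y = 6363.18
38.2 x − 9.0 y = 1123.08
Solving the 2×2 system: x ≈ 16.6, y ≈ -54.3 km.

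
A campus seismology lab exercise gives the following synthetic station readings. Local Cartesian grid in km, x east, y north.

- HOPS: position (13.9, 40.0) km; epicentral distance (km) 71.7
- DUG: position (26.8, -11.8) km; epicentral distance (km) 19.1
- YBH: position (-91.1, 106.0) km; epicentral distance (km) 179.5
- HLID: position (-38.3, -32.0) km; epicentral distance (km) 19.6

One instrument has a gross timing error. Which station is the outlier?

HLID

Solve using three stations at a time. Using HOPS, DUG, YBH (subtract circle equations pairwise → linear system) gives (x, y) ≈ (25.1, -30.8).
Distances from that point to each station vs reported:
  HOPS: calculated 71.7 vs reported 71.7 → residual 0.0 km
  DUG: calculated 19.1 vs reported 19.1 → residual 0.0 km
  YBH: calculated 179.5 vs reported 179.5 → residual 0.0 km
  HLID: calculated 63.4 vs reported 19.6 → residual 43.8 km
HOPS, DUG, YBH are mutually consistent (residuals ≈ 0); HLID is off by 43.8 km.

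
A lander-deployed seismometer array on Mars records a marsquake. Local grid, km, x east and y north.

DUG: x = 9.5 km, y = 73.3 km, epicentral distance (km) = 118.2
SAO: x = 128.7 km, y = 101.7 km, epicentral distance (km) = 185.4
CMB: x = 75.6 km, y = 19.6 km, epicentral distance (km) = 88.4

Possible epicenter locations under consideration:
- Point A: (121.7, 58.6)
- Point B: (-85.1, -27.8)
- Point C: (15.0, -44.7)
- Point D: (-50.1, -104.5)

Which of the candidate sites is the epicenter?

Point C

For each candidate, compare |candidate − station| to the reported distance:
Point A: residuals DUG 5.0, SAO 141.7, CMB 28.0 → max 141.7 km
Point B: residuals DUG 20.3, SAO 64.6, CMB 79.1 → max 79.1 km
Point C: residuals DUG 0.1, SAO 0.0, CMB 0.0 → max 0.1 km
Point D: residuals DUG 69.3, SAO 87.5, CMB 88.2 → max 88.2 km
Only Point C has all residuals ≈ 0.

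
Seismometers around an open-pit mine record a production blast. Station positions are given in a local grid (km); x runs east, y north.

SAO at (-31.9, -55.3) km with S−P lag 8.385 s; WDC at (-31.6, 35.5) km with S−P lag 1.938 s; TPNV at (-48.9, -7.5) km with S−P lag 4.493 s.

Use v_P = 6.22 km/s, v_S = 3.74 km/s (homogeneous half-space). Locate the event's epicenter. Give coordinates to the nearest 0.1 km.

x ≈ -19.1 km, y ≈ 22.3 km

Distance from S−P lag: d = Δt · v_P v_S / (v_P − v_S) = Δt · (6.22·3.74)/(6.22−3.74) ≈ 9.3802·Δt.
So d_SAO = 78.65, d_WDC = 18.18, d_TPNV = 42.15 km.
Circle about each station: (x + 31.9)² + (y + 55.3)² = 78.65²; (x + 31.6)² + (y − 35.5)² = 18.18²; (x + 48.9)² + (y + 7.5)² = 42.15².
Subtracting the SAO equation from the WDC and TPNV equations removes the quadratic terms:
0.6 x + 181.6 y = 4038.42
-34.0 x + 95.6 y = 2780.96
Solving the 2×2 system: x ≈ -19.1, y ≈ 22.3 km.
Check against SAO (with the unrounded x, y): √((x + 31.9)²+(y + 55.3)²) = 78.65 ≈ 78.65 km. ✓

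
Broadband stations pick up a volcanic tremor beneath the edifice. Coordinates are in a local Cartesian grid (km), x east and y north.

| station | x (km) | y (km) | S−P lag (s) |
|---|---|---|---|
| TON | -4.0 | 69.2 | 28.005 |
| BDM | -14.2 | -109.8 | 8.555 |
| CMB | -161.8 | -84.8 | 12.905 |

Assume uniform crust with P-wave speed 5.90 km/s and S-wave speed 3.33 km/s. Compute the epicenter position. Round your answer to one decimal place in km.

Distance from S−P lag: d = Δt · v_P v_S / (v_P − v_S) = Δt · (5.90·3.33)/(5.90−3.33) ≈ 7.6447·Δt.
So d_TON = 214.09, d_BDM = 65.40, d_CMB = 98.66 km.
Circle about each station: (x + 4.0)² + (y − 69.2)² = 214.09²; (x + 14.2)² + (y + 109.8)² = 65.40²; (x + 161.8)² + (y + 84.8)² = 98.66².
Subtracting pairs of circle equations eliminates x²+y² and gives linear equations (the radical axes):
-20.4 x − 358.0 y = 49010.41
-315.6 x − 308.0 y = 64666.37
Solving the 2×2 system: x ≈ -75.5, y ≈ -132.6 km.

x ≈ -75.5 km, y ≈ -132.6 km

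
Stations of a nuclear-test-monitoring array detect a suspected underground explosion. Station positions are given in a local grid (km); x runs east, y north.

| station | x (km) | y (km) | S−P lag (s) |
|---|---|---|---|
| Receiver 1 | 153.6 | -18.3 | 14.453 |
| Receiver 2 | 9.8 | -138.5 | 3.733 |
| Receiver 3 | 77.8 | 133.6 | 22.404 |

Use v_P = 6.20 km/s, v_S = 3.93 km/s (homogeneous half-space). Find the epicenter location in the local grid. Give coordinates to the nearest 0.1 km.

x ≈ 21.9 km, y ≈ -100.3 km

Distance from S−P lag: d = Δt · v_P v_S / (v_P − v_S) = Δt · (6.20·3.93)/(6.20−3.93) ≈ 10.7339·Δt.
So d_Receiver 1 = 155.14, d_Receiver 2 = 40.07, d_Receiver 3 = 240.48 km.
Circle about each station: (x − 153.6)² + (y + 18.3)² = 155.14²; (x − 9.8)² + (y + 138.5)² = 40.07²; (x − 77.8)² + (y − 133.6)² = 240.48².
Subtracting pairs of circle equations eliminates x²+y² and gives linear equations (the radical axes):
-287.6 x − 240.4 y = 17813.25
-151.6 x + 303.8 y = -33788.26
Solving the 2×2 system: x ≈ 21.9, y ≈ -100.3 km.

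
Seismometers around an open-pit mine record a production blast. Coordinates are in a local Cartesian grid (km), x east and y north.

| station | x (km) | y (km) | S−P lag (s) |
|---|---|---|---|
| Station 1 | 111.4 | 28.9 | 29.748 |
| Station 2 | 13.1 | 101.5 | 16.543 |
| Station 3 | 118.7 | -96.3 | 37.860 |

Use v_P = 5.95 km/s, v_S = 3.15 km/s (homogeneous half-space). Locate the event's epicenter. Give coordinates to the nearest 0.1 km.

Distance from S−P lag: d = Δt · v_P v_S / (v_P − v_S) = Δt · (5.95·3.15)/(5.95−3.15) ≈ 6.6937·Δt.
So d_Station 1 = 199.13, d_Station 2 = 110.73, d_Station 3 = 253.43 km.
Circle about each station: (x − 111.4)² + (y − 28.9)² = 199.13²; (x − 13.1)² + (y − 101.5)² = 110.73²; (x − 118.7)² + (y + 96.3)² = 253.43².
Subtracting the Station 1 equation from the Station 2 and Station 3 equations removes the quadratic terms:
-196.6 x + 145.2 y = 24620.31
14.6 x − 250.4 y = -14455.80
Solving the 2×2 system: x ≈ -86.3, y ≈ 52.7 km.
Check against Station 1 (with the unrounded x, y): √((x − 111.4)²+(y − 28.9)²) = 199.14 ≈ 199.13 km. ✓

-86.3 km east, 52.7 km north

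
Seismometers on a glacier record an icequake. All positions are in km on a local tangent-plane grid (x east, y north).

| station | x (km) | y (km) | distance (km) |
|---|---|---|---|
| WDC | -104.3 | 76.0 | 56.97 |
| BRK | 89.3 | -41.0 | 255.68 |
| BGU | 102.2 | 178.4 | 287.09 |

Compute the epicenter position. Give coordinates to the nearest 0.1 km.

(-151.7, 44.4)

Circle about each station: (x + 104.3)² + (y − 76.0)² = 56.97²; (x − 89.3)² + (y + 41.0)² = 255.68²; (x − 102.2)² + (y − 178.4)² = 287.09².
Subtracting the WDC equation from the BRK and BGU equations removes the quadratic terms:
387.2 x − 234.0 y = -69125.68
413.0 x + 204.8 y = -53558.18
Solving the 2×2 system: x ≈ -151.7, y ≈ 44.4 km.
Check against WDC (with the unrounded x, y): √((x + 104.3)²+(y − 76.0)²) = 56.97 ≈ 56.97 km. ✓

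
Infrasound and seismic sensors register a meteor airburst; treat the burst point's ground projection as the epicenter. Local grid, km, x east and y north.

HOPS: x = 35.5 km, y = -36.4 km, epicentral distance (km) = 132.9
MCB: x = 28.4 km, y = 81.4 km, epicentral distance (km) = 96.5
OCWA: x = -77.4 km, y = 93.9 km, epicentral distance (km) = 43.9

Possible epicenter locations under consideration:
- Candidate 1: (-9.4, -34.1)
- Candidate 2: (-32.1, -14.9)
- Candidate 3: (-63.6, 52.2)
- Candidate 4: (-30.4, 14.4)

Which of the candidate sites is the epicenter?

For each candidate, compare |candidate − station| to the reported distance:
Candidate 1: residuals HOPS 87.9, MCB 25.0, OCWA 101.0 → max 101.0 km
Candidate 2: residuals HOPS 62.0, MCB 17.2, OCWA 74.0 → max 74.0 km
Candidate 3: residuals HOPS 0.0, MCB 0.0, OCWA 0.0 → max 0.0 km
Candidate 4: residuals HOPS 49.7, MCB 7.4, OCWA 48.5 → max 49.7 km
Only Candidate 3 has all residuals ≈ 0.

Candidate 3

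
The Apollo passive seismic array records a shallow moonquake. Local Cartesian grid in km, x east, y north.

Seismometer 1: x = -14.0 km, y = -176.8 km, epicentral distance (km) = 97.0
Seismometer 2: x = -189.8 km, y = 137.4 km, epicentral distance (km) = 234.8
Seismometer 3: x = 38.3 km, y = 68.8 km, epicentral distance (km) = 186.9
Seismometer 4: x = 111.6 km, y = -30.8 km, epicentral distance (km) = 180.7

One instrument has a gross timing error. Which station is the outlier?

Solve using three stations at a time. Using Seismometer 1, Seismometer 3, Seismometer 4 (subtract circle equations pairwise → linear system) gives (x, y) ≈ (-58.8, -90.9).
Distances from that point to each station vs reported:
  Seismometer 1: calculated 96.9 vs reported 97.0 → residual 0.1 km
  Seismometer 2: calculated 263.2 vs reported 234.8 → residual 28.4 km
  Seismometer 3: calculated 186.9 vs reported 186.9 → residual 0.0 km
  Seismometer 4: calculated 180.7 vs reported 180.7 → residual 0.0 km
Seismometer 1, Seismometer 3, Seismometer 4 are mutually consistent (residuals ≈ 0); Seismometer 2 is off by 28.4 km.

Seismometer 2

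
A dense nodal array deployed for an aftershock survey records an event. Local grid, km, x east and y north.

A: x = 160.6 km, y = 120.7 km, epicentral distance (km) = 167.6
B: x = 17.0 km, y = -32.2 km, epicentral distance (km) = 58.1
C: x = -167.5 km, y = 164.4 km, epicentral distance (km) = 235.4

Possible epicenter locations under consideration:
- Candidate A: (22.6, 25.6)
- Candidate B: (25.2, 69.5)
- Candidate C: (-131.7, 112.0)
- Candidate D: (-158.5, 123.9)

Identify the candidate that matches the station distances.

For each candidate, compare |candidate − station| to the reported distance:
Candidate A: residuals A 0.0, B 0.0, C 0.0 → max 0.0 km
Candidate B: residuals A 22.8, B 43.9, C 20.6 → max 43.9 km
Candidate C: residuals A 124.8, B 149.0, C 171.9 → max 171.9 km
Candidate D: residuals A 151.5, B 176.8, C 193.9 → max 193.9 km
Only Candidate A has all residuals ≈ 0.

Candidate A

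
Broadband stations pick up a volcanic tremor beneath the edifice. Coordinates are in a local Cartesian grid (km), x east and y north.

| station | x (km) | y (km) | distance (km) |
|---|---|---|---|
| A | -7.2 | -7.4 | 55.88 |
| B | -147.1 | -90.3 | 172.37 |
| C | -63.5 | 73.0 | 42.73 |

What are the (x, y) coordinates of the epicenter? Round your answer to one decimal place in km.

-35.3 km east, 40.9 km north

Circle about each station: (x + 7.2)² + (y + 7.4)² = 55.88²; (x + 147.1)² + (y + 90.3)² = 172.37²; (x + 63.5)² + (y − 73.0)² = 42.73².
Subtracting the A equation from the B and C equations removes the quadratic terms:
-279.8 x − 165.8 y = 3097.06
-112.6 x + 160.8 y = 10551.37
Solving the 2×2 system: x ≈ -35.3, y ≈ 40.9 km.
Check against A (with the unrounded x, y): √((x + 7.2)²+(y + 7.4)²) = 55.88 ≈ 55.88 km. ✓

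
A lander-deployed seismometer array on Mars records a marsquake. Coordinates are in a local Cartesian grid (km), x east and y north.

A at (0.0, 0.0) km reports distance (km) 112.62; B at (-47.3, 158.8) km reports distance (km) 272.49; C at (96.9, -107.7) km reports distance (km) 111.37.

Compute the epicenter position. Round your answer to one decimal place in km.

-14.4 km east, -111.7 km north

Circle about each station: x² + y² = 112.62²; (x + 47.3)² + (y − 158.8)² = 272.49²; (x − 96.9)² + (y + 107.7)² = 111.37².
Subtracting the A equation from the B and C equations removes the quadratic terms:
-94.6 x + 317.6 y = -34112.81
193.8 x − 215.4 y = 21268.89
Solving the 2×2 system: x ≈ -14.4, y ≈ -111.7 km.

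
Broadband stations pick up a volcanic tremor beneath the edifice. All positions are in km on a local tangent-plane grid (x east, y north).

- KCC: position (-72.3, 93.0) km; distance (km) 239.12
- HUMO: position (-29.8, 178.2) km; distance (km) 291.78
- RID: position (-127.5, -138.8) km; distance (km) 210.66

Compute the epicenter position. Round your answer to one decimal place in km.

x ≈ 78.1 km, y ≈ -92.9 km

Circle about each station: (x + 72.3)² + (y − 93.0)² = 239.12²; (x + 29.8)² + (y − 178.2)² = 291.78²; (x + 127.5)² + (y + 138.8)² = 210.66².
Subtracting pairs of circle equations eliminates x²+y² and gives linear equations (the radical axes):
85.0 x + 170.4 y = -9190.20
-110.4 x − 463.6 y = 34446.14
Solving the 2×2 system: x ≈ 78.1, y ≈ -92.9 km.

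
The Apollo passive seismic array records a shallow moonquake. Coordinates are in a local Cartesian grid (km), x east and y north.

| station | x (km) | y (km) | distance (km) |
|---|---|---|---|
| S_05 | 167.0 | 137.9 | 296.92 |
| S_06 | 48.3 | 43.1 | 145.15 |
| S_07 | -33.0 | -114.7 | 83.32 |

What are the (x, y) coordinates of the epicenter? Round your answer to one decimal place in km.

Circle about each station: (x − 167.0)² + (y − 137.9)² = 296.92²; (x − 48.3)² + (y − 43.1)² = 145.15²; (x + 33.0)² + (y + 114.7)² = 83.32².
Subtracting the S_05 equation from the S_06 and S_07 equations removes the quadratic terms:
-237.4 x − 189.6 y = 24378.05
-400.0 x − 505.2 y = 48558.94
Solving the 2×2 system: x ≈ -70.5, y ≈ -40.3 km.

-70.5 km east, -40.3 km north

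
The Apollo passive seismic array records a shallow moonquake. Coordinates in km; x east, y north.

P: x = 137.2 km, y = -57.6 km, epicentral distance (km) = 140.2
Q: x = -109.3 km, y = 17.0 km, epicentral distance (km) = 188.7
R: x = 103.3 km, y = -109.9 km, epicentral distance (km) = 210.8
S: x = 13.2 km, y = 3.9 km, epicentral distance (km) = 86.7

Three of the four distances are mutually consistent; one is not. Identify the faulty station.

Solve using three stations at a time. Using P, Q, S (subtract circle equations pairwise → linear system) gives (x, y) ≈ (72.6, 66.6).
Distances from that point to each station vs reported:
  P: calculated 140.0 vs reported 140.2 → residual 0.2 km
  Q: calculated 188.6 vs reported 188.7 → residual 0.1 km
  R: calculated 179.2 vs reported 210.8 → residual 31.6 km
  S: calculated 86.4 vs reported 86.7 → residual 0.3 km
P, Q, S are mutually consistent (residuals ≈ 0); R is off by 31.6 km.

R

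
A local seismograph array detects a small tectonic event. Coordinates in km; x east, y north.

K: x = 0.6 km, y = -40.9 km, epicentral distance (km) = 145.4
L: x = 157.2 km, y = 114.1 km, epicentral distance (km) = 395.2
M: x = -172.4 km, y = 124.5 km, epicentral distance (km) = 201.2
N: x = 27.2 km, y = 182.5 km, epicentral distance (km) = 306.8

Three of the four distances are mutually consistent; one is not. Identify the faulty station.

L

Solve using three stations at a time. Using K, M, N (subtract circle equations pairwise → linear system) gives (x, y) ≈ (-140.8, -74.1).
Distances from that point to each station vs reported:
  K: calculated 145.3 vs reported 145.4 → residual 0.1 km
  L: calculated 352.5 vs reported 395.2 → residual 42.7 km
  M: calculated 201.1 vs reported 201.2 → residual 0.1 km
  N: calculated 306.7 vs reported 306.8 → residual 0.1 km
K, M, N are mutually consistent (residuals ≈ 0); L is off by 42.7 km.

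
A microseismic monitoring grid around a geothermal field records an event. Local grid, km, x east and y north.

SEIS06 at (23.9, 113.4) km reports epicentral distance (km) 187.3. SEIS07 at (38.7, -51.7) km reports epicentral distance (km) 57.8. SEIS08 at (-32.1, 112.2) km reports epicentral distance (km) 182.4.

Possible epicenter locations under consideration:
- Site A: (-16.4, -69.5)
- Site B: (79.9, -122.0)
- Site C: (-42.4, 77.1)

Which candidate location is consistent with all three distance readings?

Site A

For each candidate, compare |candidate − station| to the reported distance:
Site A: residuals SEIS06 0.0, SEIS07 0.1, SEIS08 0.0 → max 0.1 km
Site B: residuals SEIS06 54.7, SEIS07 23.7, SEIS08 77.2 → max 77.2 km
Site C: residuals SEIS06 111.7, SEIS07 94.4, SEIS08 145.8 → max 145.8 km
Only Site A has all residuals ≈ 0.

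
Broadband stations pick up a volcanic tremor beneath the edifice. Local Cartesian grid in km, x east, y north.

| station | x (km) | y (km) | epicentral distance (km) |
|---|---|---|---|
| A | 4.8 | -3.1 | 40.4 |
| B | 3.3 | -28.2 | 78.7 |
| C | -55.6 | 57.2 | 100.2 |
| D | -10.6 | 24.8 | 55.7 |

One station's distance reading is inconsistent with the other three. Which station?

A

Solve using three stations at a time. Using B, C, D (subtract circle equations pairwise → linear system) gives (x, y) ≈ (43.1, 39.7).
Distances from that point to each station vs reported:
  A: calculated 57.4 vs reported 40.4 → residual 17.0 km
  B: calculated 78.7 vs reported 78.7 → residual 0.0 km
  C: calculated 100.2 vs reported 100.2 → residual 0.0 km
  D: calculated 55.7 vs reported 55.7 → residual 0.0 km
B, C, D are mutually consistent (residuals ≈ 0); A is off by 17.0 km.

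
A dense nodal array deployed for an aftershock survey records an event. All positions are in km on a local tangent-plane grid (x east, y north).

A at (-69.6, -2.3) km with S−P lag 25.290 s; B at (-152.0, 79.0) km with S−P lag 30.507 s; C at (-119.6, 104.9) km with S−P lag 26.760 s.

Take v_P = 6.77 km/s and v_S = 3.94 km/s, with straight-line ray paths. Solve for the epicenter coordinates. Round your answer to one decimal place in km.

x ≈ 131.8 km, y ≈ 125.2 km

Distance from S−P lag: d = Δt · v_P v_S / (v_P − v_S) = Δt · (6.77·3.94)/(6.77−3.94) ≈ 9.4254·Δt.
So d_A = 238.37, d_B = 287.54, d_C = 252.22 km.
Circle about each station: (x + 69.6)² + (y + 2.3)² = 238.37²; (x + 152.0)² + (y − 79.0)² = 287.54²; (x + 119.6)² + (y − 104.9)² = 252.22².
Subtracting the A equation from the B and C equations removes the quadratic terms:
-164.8 x + 162.6 y = -1363.44
-100.0 x + 214.4 y = 13664.05
Solving the 2×2 system: x ≈ 131.8, y ≈ 125.2 km.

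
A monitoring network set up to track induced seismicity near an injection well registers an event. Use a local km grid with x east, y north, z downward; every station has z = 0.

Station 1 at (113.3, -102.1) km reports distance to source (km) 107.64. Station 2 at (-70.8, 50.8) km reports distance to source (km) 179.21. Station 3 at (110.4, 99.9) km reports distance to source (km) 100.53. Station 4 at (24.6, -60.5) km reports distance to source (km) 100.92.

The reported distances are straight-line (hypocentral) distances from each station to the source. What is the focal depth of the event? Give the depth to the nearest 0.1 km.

22.3 km

Each station gives a sphere (x−x_i)² + (y−y_i)² + z² = d_i² (stations at z=0).
Subtracting the Station 1 sphere from Station 2 and Station 3: z² cancels, leaving linear equations in x and y:
-368.2 x + 305.8 y = -36197.87
-5.8 x + 404.0 y = 386.96
Solving: x ≈ 100.302, y ≈ 2.398 km (keep extra digits for the depth step; rounded: 100.3, 2.4).
Then from the Station 1 sphere: z² = 107.64² − (x − 113.3)² − (y + 102.1)² with x = 100.302, y = 2.398, so z ≈ 22.307 ≈ 22.3 km.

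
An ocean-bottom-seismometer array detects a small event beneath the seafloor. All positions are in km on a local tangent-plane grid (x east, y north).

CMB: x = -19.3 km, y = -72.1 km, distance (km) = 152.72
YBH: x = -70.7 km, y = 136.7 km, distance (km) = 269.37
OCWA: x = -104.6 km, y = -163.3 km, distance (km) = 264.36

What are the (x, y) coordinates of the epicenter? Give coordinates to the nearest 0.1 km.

Circle about each station: (x + 19.3)² + (y + 72.1)² = 152.72²; (x + 70.7)² + (y − 136.7)² = 269.37²; (x + 104.6)² + (y + 163.3)² = 264.36².
Subtracting the CMB equation from the YBH and OCWA equations removes the quadratic terms:
-102.8 x + 417.6 y = -31122.32
-170.6 x − 182.4 y = -14525.66
Solving the 2×2 system: x ≈ 130.5, y ≈ -42.4 km.

(130.5, -42.4)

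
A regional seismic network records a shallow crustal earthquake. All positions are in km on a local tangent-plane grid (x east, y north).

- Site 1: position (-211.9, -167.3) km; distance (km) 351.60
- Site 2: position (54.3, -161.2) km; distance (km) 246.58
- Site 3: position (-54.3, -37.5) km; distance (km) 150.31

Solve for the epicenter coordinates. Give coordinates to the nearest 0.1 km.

Circle about each station: (x + 211.9)² + (y + 167.3)² = 351.60²; (x − 54.3)² + (y + 161.2)² = 246.58²; (x + 54.3)² + (y + 37.5)² = 150.31².
Subtracting pairs of circle equations eliminates x²+y² and gives linear equations (the radical axes):
532.4 x + 12.2 y = 18863.89
315.2 x + 259.6 y = 32493.30
Solving the 2×2 system: x ≈ 33.5, y ≈ 84.5 km.

x ≈ 33.5 km, y ≈ 84.5 km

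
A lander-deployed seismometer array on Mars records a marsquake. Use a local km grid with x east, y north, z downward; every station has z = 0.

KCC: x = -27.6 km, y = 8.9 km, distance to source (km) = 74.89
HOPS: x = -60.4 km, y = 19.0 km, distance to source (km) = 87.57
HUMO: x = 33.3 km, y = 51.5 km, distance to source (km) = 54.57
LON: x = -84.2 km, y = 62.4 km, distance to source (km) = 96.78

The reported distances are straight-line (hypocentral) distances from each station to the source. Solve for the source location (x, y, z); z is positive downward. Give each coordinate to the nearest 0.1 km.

x ≈ 2.2 km, y ≈ 62.0 km, depth ≈ 43.6 km

Each station gives a sphere (x−x_i)² + (y−y_i)² + z² = d_i² (stations at z=0).
Subtracting the KCC sphere from HOPS and HUMO: z² cancels, leaving linear equations in x and y:
-65.6 x + 20.2 y = 1108.20
121.8 x + 85.2 y = 5550.80
Solving: x ≈ 2.200, y ≈ 62.005 km (keep extra digits for the depth step; rounded: 2.2, 62.0).
Then from the KCC sphere: z² = 74.89² − (x + 27.6)² − (y − 8.9)² with x = 2.200, y = 62.005, so z ≈ 43.593 ≈ 43.6 km.
Check against LON (with the unrounded solution): distance 96.77 ≈ 96.78 km. ✓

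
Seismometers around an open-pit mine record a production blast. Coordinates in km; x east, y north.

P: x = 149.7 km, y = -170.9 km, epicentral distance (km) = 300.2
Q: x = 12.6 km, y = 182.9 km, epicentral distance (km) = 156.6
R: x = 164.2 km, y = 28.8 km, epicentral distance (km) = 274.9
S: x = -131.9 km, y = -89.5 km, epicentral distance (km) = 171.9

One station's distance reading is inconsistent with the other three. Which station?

Solve using three stations at a time. Using Q, R, S (subtract circle equations pairwise → linear system) gives (x, y) ≈ (-105.8, 80.4).
Distances from that point to each station vs reported:
  P: calculated 358.4 vs reported 300.2 → residual 58.2 km
  Q: calculated 156.6 vs reported 156.6 → residual 0.0 km
  R: calculated 274.9 vs reported 274.9 → residual 0.0 km
  S: calculated 171.9 vs reported 171.9 → residual 0.0 km
Q, R, S are mutually consistent (residuals ≈ 0); P is off by 58.2 km.

P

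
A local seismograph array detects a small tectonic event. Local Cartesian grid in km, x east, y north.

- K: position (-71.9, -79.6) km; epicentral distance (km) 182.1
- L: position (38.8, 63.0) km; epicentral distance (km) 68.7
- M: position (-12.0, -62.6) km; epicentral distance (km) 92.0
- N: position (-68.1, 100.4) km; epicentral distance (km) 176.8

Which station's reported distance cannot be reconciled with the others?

M

Solve using three stations at a time. Using K, L, N (subtract circle equations pairwise → linear system) gives (x, y) ≈ (85.2, 12.4).
Distances from that point to each station vs reported:
  K: calculated 182.1 vs reported 182.1 → residual 0.0 km
  L: calculated 68.7 vs reported 68.7 → residual 0.0 km
  M: calculated 122.8 vs reported 92.0 → residual 30.8 km
  N: calculated 176.8 vs reported 176.8 → residual 0.0 km
K, L, N are mutually consistent (residuals ≈ 0); M is off by 30.8 km.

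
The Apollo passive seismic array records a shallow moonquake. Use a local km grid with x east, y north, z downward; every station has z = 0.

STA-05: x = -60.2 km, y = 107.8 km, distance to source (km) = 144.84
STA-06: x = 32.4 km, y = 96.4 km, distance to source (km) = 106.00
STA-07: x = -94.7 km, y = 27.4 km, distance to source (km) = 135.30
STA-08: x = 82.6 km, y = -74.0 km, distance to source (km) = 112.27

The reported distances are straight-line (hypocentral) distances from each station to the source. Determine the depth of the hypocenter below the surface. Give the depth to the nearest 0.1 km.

Each station gives a sphere (x−x_i)² + (y−y_i)² + z² = d_i² (stations at z=0).
Subtracting the STA-05 sphere from STA-06 and STA-07: z² cancels, leaving linear equations in x and y:
185.2 x − 22.8 y = 4840.47
-69.0 x − 160.8 y = -2853.49
Solving: x ≈ 26.900, y ≈ 6.203 km (keep extra digits for the depth step; rounded: 26.9, 6.2).
Then from the STA-05 sphere: z² = 144.84² − (x + 60.2)² − (y − 107.8)² with x = 26.900, y = 6.203, so z ≈ 55.410 ≈ 55.4 km.

55.4 km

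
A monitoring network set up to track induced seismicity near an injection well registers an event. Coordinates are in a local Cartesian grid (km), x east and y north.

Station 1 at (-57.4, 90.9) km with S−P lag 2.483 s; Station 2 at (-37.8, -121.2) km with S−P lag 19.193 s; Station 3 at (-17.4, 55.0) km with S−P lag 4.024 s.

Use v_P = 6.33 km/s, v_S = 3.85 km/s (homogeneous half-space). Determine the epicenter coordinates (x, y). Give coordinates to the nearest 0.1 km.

Distance from S−P lag: d = Δt · v_P v_S / (v_P − v_S) = Δt · (6.33·3.85)/(6.33−3.85) ≈ 9.8268·Δt.
So d_Station 1 = 24.40, d_Station 2 = 188.61, d_Station 3 = 39.54 km.
Circle about each station: (x + 57.4)² + (y − 90.9)² = 24.40²; (x + 37.8)² + (y + 121.2)² = 188.61²; (x + 17.4)² + (y − 55.0)² = 39.54².
Subtracting the Station 1 equation from the Station 2 and Station 3 equations removes the quadratic terms:
39.2 x − 424.2 y = -30417.66
80.0 x − 71.8 y = -9197.86
Solving the 2×2 system: x ≈ -55.2, y ≈ 66.6 km.

x ≈ -55.2 km, y ≈ 66.6 km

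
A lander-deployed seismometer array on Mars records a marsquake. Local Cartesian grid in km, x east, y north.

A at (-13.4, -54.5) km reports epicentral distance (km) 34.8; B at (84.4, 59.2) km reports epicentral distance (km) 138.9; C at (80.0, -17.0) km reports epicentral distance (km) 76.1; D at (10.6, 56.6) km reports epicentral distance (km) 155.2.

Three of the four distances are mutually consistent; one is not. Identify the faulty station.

Solve using three stations at a time. Using A, B, C (subtract circle equations pairwise → linear system) gives (x, y) ≈ (20.1, -63.9).
Distances from that point to each station vs reported:
  A: calculated 34.8 vs reported 34.8 → residual 0.0 km
  B: calculated 138.9 vs reported 138.9 → residual 0.0 km
  C: calculated 76.1 vs reported 76.1 → residual 0.0 km
  D: calculated 120.9 vs reported 155.2 → residual 34.3 km
A, B, C are mutually consistent (residuals ≈ 0); D is off by 34.3 km.

D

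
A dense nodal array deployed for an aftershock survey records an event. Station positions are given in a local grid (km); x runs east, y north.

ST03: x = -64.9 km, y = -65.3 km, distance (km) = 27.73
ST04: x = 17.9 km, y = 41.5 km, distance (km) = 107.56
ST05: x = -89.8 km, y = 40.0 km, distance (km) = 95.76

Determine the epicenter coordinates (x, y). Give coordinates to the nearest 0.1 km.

Circle about each station: (x + 64.9)² + (y + 65.3)² = 27.73²; (x − 17.9)² + (y − 41.5)² = 107.56²; (x + 89.8)² + (y − 40.0)² = 95.76².
Subtracting the ST03 equation from the ST04 and ST05 equations removes the quadratic terms:
165.6 x + 213.6 y = -17233.64
-49.8 x + 210.6 y = -7213.08
Solving the 2×2 system: x ≈ -45.9, y ≈ -45.1 km.
Check against ST03 (with the unrounded x, y): √((x + 64.9)²+(y + 65.3)²) = 27.74 ≈ 27.73 km. ✓

x ≈ -45.9 km, y ≈ -45.1 km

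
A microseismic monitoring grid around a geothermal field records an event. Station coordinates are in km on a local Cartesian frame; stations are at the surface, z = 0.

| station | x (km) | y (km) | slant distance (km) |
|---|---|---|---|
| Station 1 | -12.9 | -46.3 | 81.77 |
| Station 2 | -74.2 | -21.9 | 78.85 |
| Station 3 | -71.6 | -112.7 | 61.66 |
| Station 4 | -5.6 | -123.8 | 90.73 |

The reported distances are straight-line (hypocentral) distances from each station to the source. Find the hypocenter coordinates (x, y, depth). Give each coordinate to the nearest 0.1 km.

x ≈ -65.8 km, y ≈ -80.4 km, depth ≈ 52.2 km

Each station gives a sphere (x−x_i)² + (y−y_i)² + z² = d_i² (stations at z=0).
Subtracting the Station 1 sphere from Station 2 and Station 3: z² cancels, leaving linear equations in x and y:
-122.6 x + 48.8 y = 4144.16
-117.4 x − 132.8 y = 18402.13
Solving: x ≈ -65.804, y ≈ -80.397 km (keep extra digits for the depth step; rounded: -65.8, -80.4).
Then from the Station 1 sphere: z² = 81.77² − (x + 12.9)² − (y + 46.3)² with x = -65.804, y = -80.397, so z ≈ 52.201 ≈ 52.2 km.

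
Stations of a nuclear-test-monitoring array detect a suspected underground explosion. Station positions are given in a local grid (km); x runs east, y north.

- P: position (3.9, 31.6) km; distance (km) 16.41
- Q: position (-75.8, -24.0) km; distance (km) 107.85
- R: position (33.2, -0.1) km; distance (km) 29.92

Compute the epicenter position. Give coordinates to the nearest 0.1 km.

Circle about each station: (x − 3.9)² + (y − 31.6)² = 16.41²; (x + 75.8)² + (y + 24.0)² = 107.85²; (x − 33.2)² + (y + 0.1)² = 29.92².
Subtracting the P equation from the Q and R equations removes the quadratic terms:
-159.4 x − 111.2 y = -6054.46
58.6 x − 63.4 y = -537.44
Solving the 2×2 system: x ≈ 19.5, y ≈ 26.5 km.

x ≈ 19.5 km, y ≈ 26.5 km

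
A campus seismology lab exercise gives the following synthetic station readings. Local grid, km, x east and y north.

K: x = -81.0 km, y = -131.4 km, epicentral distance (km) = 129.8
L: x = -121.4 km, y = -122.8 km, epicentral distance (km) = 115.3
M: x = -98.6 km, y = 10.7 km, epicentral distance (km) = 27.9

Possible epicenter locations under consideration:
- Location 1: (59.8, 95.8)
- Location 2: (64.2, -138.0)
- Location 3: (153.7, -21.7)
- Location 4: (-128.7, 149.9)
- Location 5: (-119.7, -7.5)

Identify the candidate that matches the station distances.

Location 5

For each candidate, compare |candidate − station| to the reported distance:
Location 1: residuals K 137.5, L 168.6, M 151.9 → max 168.6 km
Location 2: residuals K 15.5, L 70.9, M 192.6 → max 192.6 km
Location 3: residuals K 129.3, L 177.8, M 226.5 → max 226.5 km
Location 4: residuals K 155.5, L 157.5, M 114.5 → max 157.5 km
Location 5: residuals K 0.0, L 0.0, M 0.0 → max 0.0 km
Only Location 5 has all residuals ≈ 0.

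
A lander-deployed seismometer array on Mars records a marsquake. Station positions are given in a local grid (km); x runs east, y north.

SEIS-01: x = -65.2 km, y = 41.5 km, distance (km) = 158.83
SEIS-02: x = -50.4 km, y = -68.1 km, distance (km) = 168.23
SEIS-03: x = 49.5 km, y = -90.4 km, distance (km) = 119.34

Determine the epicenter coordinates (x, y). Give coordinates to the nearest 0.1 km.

92.3 km east, 21.0 km north

Circle about each station: (x + 65.2)² + (y − 41.5)² = 158.83²; (x + 50.4)² + (y + 68.1)² = 168.23²; (x − 49.5)² + (y + 90.4)² = 119.34².
Subtracting the SEIS-01 equation from the SEIS-02 and SEIS-03 equations removes the quadratic terms:
29.6 x − 219.2 y = -1869.88
229.4 x − 263.8 y = 15634.05
Solving the 2×2 system: x ≈ 92.3, y ≈ 21.0 km.
Check against SEIS-01 (with the unrounded x, y): √((x + 65.2)²+(y − 41.5)²) = 158.82 ≈ 158.83 km. ✓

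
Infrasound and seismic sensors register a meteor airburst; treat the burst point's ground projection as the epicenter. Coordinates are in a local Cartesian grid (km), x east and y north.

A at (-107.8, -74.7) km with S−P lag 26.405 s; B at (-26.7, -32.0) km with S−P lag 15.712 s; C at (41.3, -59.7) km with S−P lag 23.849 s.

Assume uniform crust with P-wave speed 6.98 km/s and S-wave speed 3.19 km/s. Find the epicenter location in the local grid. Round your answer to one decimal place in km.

Distance from S−P lag: d = Δt · v_P v_S / (v_P − v_S) = Δt · (6.98·3.19)/(6.98−3.19) ≈ 5.8750·Δt.
So d_A = 155.13, d_B = 92.31, d_C = 140.11 km.
Circle about each station: (x + 107.8)² + (y + 74.7)² = 155.13²; (x + 26.7)² + (y + 32.0)² = 92.31²; (x − 41.3)² + (y + 59.7)² = 140.11².
Subtracting pairs of circle equations eliminates x²+y² and gives linear equations (the radical axes):
162.2 x + 85.4 y = 80.14
298.2 x + 30.0 y = -7496.65
Solving the 2×2 system: x ≈ -31.2, y ≈ 60.2 km.

x ≈ -31.2 km, y ≈ 60.2 km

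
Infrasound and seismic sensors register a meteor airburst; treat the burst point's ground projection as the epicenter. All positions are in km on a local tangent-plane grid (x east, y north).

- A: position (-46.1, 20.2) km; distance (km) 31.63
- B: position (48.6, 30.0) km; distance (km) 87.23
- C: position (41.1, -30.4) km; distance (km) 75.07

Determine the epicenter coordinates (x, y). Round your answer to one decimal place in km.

Circle about each station: (x + 46.1)² + (y − 20.2)² = 31.63²; (x − 48.6)² + (y − 30.0)² = 87.23²; (x − 41.1)² + (y + 30.4)² = 75.07².
Subtracting the A equation from the B and C equations removes the quadratic terms:
189.4 x + 19.6 y = -5879.91
174.4 x − 101.2 y = -4554.93
Solving the 2×2 system: x ≈ -30.3, y ≈ -7.2 km.

x ≈ -30.3 km, y ≈ -7.2 km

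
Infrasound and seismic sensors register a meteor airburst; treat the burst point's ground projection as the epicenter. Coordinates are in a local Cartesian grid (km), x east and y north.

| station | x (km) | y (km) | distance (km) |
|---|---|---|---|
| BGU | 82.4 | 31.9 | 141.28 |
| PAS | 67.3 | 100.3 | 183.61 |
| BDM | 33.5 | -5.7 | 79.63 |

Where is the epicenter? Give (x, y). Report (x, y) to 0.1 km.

Circle about each station: (x − 82.4)² + (y − 31.9)² = 141.28²; (x − 67.3)² + (y − 100.3)² = 183.61²; (x − 33.5)² + (y + 5.7)² = 79.63².
Subtracting pairs of circle equations eliminates x²+y² and gives linear equations (the radical axes):
-30.2 x + 136.8 y = -6970.58
-97.8 x − 75.2 y = 6966.47
Solving the 2×2 system: x ≈ -27.4, y ≈ -57.0 km.

(-27.4, -57.0)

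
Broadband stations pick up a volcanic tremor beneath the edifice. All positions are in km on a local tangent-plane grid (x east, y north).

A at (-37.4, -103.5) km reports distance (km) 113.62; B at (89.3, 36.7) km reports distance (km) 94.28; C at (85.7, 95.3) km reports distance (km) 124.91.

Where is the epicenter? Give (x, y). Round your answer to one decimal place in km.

Circle about each station: (x + 37.4)² + (y + 103.5)² = 113.62²; (x − 89.3)² + (y − 36.7)² = 94.28²; (x − 85.7)² + (y − 95.3)² = 124.91².
Subtracting pairs of circle equations eliminates x²+y² and gives linear equations (the radical axes):
253.4 x + 280.4 y = 1231.16
246.2 x + 397.6 y = 1622.57
Solving the 2×2 system: x ≈ 1.1, y ≈ 3.4 km.

(1.1, 3.4)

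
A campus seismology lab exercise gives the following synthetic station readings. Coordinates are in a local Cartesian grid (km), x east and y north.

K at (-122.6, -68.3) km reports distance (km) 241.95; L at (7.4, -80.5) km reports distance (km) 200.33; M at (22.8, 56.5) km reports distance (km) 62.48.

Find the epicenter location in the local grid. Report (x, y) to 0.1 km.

31.3 km east, 118.4 km north

Circle about each station: (x + 122.6)² + (y + 68.3)² = 241.95²; (x − 7.4)² + (y + 80.5)² = 200.33²; (x − 22.8)² + (y − 56.5)² = 62.48².
Subtracting the K equation from the L and M equations removes the quadratic terms:
260.0 x − 24.4 y = 5247.05
290.8 x + 249.6 y = 38652.49
Solving the 2×2 system: x ≈ 31.3, y ≈ 118.4 km.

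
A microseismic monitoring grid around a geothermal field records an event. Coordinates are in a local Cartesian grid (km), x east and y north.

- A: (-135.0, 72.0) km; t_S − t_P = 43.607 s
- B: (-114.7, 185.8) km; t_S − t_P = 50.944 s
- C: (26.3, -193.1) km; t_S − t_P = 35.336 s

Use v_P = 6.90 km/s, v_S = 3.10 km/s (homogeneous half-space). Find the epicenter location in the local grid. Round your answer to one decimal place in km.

x ≈ 97.3 km, y ≈ -7.3 km

Distance from S−P lag: d = Δt · v_P v_S / (v_P − v_S) = Δt · (6.90·3.10)/(6.90−3.10) ≈ 5.6289·Δt.
So d_A = 245.46, d_B = 286.76, d_C = 198.90 km.
Circle about each station: (x + 135.0)² + (y − 72.0)² = 245.46²; (x + 114.7)² + (y − 185.8)² = 286.76²; (x − 26.3)² + (y + 193.1)² = 198.90².
Subtracting the A equation from the B and C equations removes the quadratic terms:
40.6 x + 227.6 y = 2288.04
322.6 x − 530.2 y = 35259.70
Solving the 2×2 system: x ≈ 97.3, y ≈ -7.3 km.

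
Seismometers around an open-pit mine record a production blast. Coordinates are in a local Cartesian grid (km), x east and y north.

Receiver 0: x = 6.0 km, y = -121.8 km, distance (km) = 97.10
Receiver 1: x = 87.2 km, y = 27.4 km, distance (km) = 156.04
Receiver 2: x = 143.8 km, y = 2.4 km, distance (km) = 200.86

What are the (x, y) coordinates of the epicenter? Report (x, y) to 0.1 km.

Circle about each station: (x − 6.0)² + (y + 121.8)² = 97.10²; (x − 87.2)² + (y − 27.4)² = 156.04²; (x − 143.8)² + (y − 2.4)² = 200.86².
Subtracting the Receiver 0 equation from the Receiver 1 and Receiver 2 equations removes the quadratic terms:
162.4 x + 298.4 y = -21436.71
275.6 x + 248.4 y = -25103.37
Solving the 2×2 system: x ≈ -51.7, y ≈ -43.7 km.
Check against Receiver 0 (with the unrounded x, y): √((x − 6.0)²+(y + 121.8)²) = 97.10 ≈ 97.10 km. ✓

x ≈ -51.7 km, y ≈ -43.7 km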